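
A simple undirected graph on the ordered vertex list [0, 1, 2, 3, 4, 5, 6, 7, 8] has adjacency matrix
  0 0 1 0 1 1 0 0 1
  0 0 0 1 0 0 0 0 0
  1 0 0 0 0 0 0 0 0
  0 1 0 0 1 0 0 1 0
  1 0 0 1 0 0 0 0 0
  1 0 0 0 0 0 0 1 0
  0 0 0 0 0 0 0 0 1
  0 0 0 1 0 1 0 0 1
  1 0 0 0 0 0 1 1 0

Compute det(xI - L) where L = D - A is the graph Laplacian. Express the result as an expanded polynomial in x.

x^9 - 20x^8 + 163x^7 - 702x^6 + 1735x^5 - 2502x^4 + 2044x^3 - 862x^2 + 144x

With the vertex order [0, 1, 2, 3, 4, 5, 6, 7, 8], the degrees are [4, 1, 1, 3, 2, 2, 1, 3, 3], giving D = diag(4, 1, 1, 3, 2, 2, 1, 3, 3) and L = D - A. L has integer entries, so p(x) = det(xI - L) has integer coefficients. Expanding the determinant yields x^9 - 20x^8 + 163x^7 - 702x^6 + 1735x^5 - 2502x^4 + 2044x^3 - 862x^2 + 144x. Since p(0) = det(-L) = 0, x divides p(x). The eigenvalues sum to 20, which equals trace(L) = 2|E|. By the matrix-tree theorem the graph has (1/9) * product of the nonzero eigenvalues = 16 spanning trees.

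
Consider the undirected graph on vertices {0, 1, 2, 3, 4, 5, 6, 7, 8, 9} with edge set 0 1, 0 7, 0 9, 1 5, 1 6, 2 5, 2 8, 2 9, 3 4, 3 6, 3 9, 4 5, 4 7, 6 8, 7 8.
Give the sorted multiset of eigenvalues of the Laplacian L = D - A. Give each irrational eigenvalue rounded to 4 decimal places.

[0, 2, 2, 2, 2, 2, 5, 5, 5, 5]

Each diagonal entry of L is the vertex degree and each off-diagonal entry is -1 where an edge is present, 0 otherwise; in the order [0, 1, 2, 3, 4, 5, 6, 7, 8, 9] the diagonal is [3, 3, 3, 3, 3, 3, 3, 3, 3, 3]. The multiplicity of 0 as a Laplacian eigenvalue equals the number of connected components. The single zero eigenvalue shows the graph is connected.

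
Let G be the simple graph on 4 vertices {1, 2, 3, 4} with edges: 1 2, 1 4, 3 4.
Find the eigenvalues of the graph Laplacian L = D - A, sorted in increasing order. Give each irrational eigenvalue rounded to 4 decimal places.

[0, 0.5858, 2, 3.4142]

With the vertex order [1, 2, 3, 4], the degrees are [2, 1, 1, 2], giving D = diag(2, 1, 1, 2) and L = D - A. Since every row of L sums to 0, the all-ones vector is in the kernel and 0 is an eigenvalue. The largest eigenvalue, 3.4142, is at most the vertex count 4. By the matrix-tree theorem the graph has (1/4) * product of the nonzero eigenvalues = 1 spanning tree.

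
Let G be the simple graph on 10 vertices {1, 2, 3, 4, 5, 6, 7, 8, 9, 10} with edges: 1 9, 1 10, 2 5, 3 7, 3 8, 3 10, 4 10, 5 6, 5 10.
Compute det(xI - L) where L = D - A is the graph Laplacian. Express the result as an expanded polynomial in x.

x^10 - 18x^9 + 131x^8 - 502x^7 + 1107x^6 - 1448x^5 + 1121x^4 - 494x^3 + 112x^2 - 10x

Reading degrees in the order [1, 2, 3, 4, 5, 6, 7, 8, 9, 10] gives [2, 1, 3, 1, 3, 1, 1, 1, 1, 4]; set D = diag(2, 1, 3, 1, 3, 1, 1, 1, 1, 4) and form L = D - A. L has integer entries, so p(x) = det(xI - L) has integer coefficients. Expanding the determinant yields x^10 - 18x^9 + 131x^8 - 502x^7 + 1107x^6 - 1448x^5 + 1121x^4 - 494x^3 + 112x^2 - 10x. The coefficient of x^9 equals -trace(L) = -18, matching the sum of degrees. The eigenvalues sum to 18, which equals trace(L) = 2|E|. There is one zero in the spectrum, matching the 1 component.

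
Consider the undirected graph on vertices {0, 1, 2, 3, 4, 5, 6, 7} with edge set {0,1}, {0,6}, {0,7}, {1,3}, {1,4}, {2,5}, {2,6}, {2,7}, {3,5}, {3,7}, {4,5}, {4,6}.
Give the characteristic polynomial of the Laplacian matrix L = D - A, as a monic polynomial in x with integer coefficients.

Each diagonal entry of L is the vertex degree and each off-diagonal entry is -1 where an edge is present, 0 otherwise; in the order [0, 1, 2, 3, 4, 5, 6, 7] the diagonal is [3, 3, 3, 3, 3, 3, 3, 3]. The eigenvalues of L are [0, 2, 2, 2, 4, 4, 4, 6]; the characteristic polynomial is the product of (x - lambda_i), which multiplies out to x^8 - 24x^7 + 240x^6 - 1296x^5 + 4080x^4 - 7488x^3 + 7424x^2 - 3072x. The constant term is 0 because L is singular (the all-ones vector lies in its kernel).

x^8 - 24x^7 + 240x^6 - 1296x^5 + 4080x^4 - 7488x^3 + 7424x^2 - 3072x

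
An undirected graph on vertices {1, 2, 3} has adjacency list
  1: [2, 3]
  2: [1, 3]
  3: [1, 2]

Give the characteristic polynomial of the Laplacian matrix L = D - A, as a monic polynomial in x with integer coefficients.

x^3 - 6x^2 + 9x

Reading degrees in the order [1, 2, 3] gives [2, 2, 2]; set D = diag(2, 2, 2) and form L = D - A. L has integer entries, so p(x) = det(xI - L) has integer coefficients. Expanding the determinant yields x^3 - 6x^2 + 9x. The coefficient of x^2 equals -trace(L) = -6, matching the sum of degrees. The largest eigenvalue, 3, is at most the vertex count 3.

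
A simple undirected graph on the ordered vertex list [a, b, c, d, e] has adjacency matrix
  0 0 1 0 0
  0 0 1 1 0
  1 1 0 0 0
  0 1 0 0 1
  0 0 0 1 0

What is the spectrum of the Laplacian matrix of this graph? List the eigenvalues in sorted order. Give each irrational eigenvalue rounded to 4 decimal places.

[0, 0.3820, 1.3820, 2.6180, 3.6180]

With the vertex order [a, b, c, d, e], the degrees are [1, 2, 2, 2, 1], giving D = diag(1, 2, 2, 2, 1) and L = D - A. L is symmetric positive semidefinite, so every eigenvalue is real and nonnegative. The single zero eigenvalue shows the graph is connected.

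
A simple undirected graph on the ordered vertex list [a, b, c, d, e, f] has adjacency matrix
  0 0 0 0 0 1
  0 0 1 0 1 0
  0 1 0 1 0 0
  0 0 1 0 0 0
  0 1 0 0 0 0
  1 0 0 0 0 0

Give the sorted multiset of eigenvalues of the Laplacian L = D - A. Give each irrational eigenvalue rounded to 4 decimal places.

With the vertex order [a, b, c, d, e, f], the degrees are [1, 2, 2, 1, 1, 1], giving D = diag(1, 2, 2, 1, 1, 1) and L = D - A. Diagonalising L (or applying a numerical eigensolver to the 6x6 matrix) gives the spectrum above. The 2 zero eigenvalues correspond to the 2 connected components. There are 2 zeros in the spectrum, matching the 2 components.

[0, 0, 0.5858, 2, 2, 3.4142]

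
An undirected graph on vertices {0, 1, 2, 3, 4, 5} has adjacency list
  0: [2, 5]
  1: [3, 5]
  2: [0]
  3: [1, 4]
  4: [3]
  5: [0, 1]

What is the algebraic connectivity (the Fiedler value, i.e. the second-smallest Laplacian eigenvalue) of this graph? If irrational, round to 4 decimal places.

With the vertex order [0, 1, 2, 3, 4, 5], the degrees are [2, 2, 1, 2, 1, 2], giving D = diag(2, 2, 1, 2, 1, 2) and L = D - A. The smallest Laplacian eigenvalue is always 0. The next one, lambda_2 = 0.2679, measures how hard the graph is to disconnect: larger values mean better connectivity.

0.2679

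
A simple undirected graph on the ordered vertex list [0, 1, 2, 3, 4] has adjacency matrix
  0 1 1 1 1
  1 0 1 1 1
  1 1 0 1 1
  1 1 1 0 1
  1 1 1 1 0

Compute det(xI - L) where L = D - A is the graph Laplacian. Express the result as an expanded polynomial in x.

With the vertex order [0, 1, 2, 3, 4], the degrees are [4, 4, 4, 4, 4], giving D = diag(4, 4, 4, 4, 4) and L = D - A. Computing det(xI - L) by cofactor expansion (or equivalently via sum-over-permutations) gives x^5 - 20x^4 + 150x^3 - 500x^2 + 625x. The constant term is 0 because L is singular (the all-ones vector lies in its kernel). The largest eigenvalue, 5, is at most the vertex count 5. There is one zero in the spectrum, matching the 1 component.

x^5 - 20x^4 + 150x^3 - 500x^2 + 625x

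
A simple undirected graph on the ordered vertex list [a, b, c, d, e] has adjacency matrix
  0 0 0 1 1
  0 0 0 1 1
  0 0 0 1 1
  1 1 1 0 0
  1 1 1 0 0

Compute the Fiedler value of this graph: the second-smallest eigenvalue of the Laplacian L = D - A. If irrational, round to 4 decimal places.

Reading degrees in the order [a, b, c, d, e] gives [2, 2, 2, 3, 3]; set D = diag(2, 2, 2, 3, 3) and form L = D - A. Computing the eigenvalues of L and sorting gives [0, 2, 2, 3, 5]. The Fiedler value lambda_2 = 2 is strictly positive, so the graph is connected. There is one zero in the spectrum, matching the 1 component. The eigenvalues sum to 12, which equals trace(L) = 2|E|.

2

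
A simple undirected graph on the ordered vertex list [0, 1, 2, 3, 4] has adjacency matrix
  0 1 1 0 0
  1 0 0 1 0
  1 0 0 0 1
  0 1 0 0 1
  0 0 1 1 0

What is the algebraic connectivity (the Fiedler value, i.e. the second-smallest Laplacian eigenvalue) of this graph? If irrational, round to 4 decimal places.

Each diagonal entry of L is the vertex degree and each off-diagonal entry is -1 where an edge is present, 0 otherwise; in the order [0, 1, 2, 3, 4] the diagonal is [2, 2, 2, 2, 2]. Computing the eigenvalues of L and sorting gives [0, 1.3820, 1.3820, 3.6180, 3.6180]. The Fiedler value lambda_2 = 1.3820 is strictly positive, so the graph is connected. The largest eigenvalue, 3.6180, is at most the vertex count 5. The eigenvalues sum to 10, which equals trace(L) = 2|E|.

1.3820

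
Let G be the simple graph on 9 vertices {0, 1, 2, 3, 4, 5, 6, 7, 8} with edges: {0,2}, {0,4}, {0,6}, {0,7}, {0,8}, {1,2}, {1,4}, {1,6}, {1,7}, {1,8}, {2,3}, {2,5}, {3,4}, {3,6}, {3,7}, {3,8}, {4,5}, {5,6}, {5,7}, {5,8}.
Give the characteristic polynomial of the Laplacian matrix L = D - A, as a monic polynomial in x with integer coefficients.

Each diagonal entry of L is the vertex degree and each off-diagonal entry is -1 where an edge is present, 0 otherwise; in the order [0, 1, 2, 3, 4, 5, 6, 7, 8] the diagonal is [5, 5, 4, 5, 4, 5, 4, 4, 4]. Computing det(xI - L) by cofactor expansion (or equivalently via sum-over-permutations) gives x^9 - 40x^8 + 690x^7 - 6720x^6 + 40485x^5 - 154704x^4 + 366560x^3 - 492800x^2 + 288000x. Since p(0) = det(-L) = 0, x divides p(x).

x^9 - 40x^8 + 690x^7 - 6720x^6 + 40485x^5 - 154704x^4 + 366560x^3 - 492800x^2 + 288000x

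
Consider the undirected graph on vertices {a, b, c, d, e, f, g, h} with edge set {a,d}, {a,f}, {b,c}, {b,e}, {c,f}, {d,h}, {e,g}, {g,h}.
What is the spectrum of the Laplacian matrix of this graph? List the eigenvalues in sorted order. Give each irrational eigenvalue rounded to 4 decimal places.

[0, 0.5858, 0.5858, 2, 2, 3.4142, 3.4142, 4]

Reading degrees in the order [a, b, c, d, e, f, g, h] gives [2, 2, 2, 2, 2, 2, 2, 2]; set D = diag(2, 2, 2, 2, 2, 2, 2, 2) and form L = D - A. The multiplicity of 0 as a Laplacian eigenvalue equals the number of connected components. The largest eigenvalue, 4, is at most the vertex count 8. The eigenvalues sum to 16, which equals trace(L) = 2|E|.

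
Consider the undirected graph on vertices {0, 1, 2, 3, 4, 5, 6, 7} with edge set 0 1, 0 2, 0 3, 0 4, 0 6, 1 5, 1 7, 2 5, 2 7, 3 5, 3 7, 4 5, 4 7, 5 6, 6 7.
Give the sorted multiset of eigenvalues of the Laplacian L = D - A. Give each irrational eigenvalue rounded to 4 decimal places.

Reading degrees in the order [0, 1, 2, 3, 4, 5, 6, 7] gives [5, 3, 3, 3, 3, 5, 3, 5]; set D = diag(5, 3, 3, 3, 3, 5, 3, 5) and form L = D - A. Diagonalising L (or applying a numerical eigensolver to the 8x8 matrix) gives the spectrum above. By the matrix-tree theorem the graph has (1/8) * product of the nonzero eigenvalues = 2025 spanning trees. The eigenvalues sum to 30, which equals trace(L) = 2|E|.

[0, 3, 3, 3, 3, 5, 5, 8]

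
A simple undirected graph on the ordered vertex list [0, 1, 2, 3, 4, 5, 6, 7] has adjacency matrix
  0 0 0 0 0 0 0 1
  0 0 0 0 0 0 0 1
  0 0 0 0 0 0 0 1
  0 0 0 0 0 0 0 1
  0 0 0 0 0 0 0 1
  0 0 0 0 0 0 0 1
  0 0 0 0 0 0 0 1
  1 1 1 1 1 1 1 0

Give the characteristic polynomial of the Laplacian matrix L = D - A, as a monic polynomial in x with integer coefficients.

Each diagonal entry of L is the vertex degree and each off-diagonal entry is -1 where an edge is present, 0 otherwise; in the order [0, 1, 2, 3, 4, 5, 6, 7] the diagonal is [1, 1, 1, 1, 1, 1, 1, 7]. The eigenvalues of L are [0, 1, 1, 1, 1, 1, 1, 8]; the characteristic polynomial is the product of (x - lambda_i), which multiplies out to x^8 - 14x^7 + 63x^6 - 140x^5 + 175x^4 - 126x^3 + 49x^2 - 8x. Since p(0) = det(-L) = 0, x divides p(x). There is one zero in the spectrum, matching the 1 component.

x^8 - 14x^7 + 63x^6 - 140x^5 + 175x^4 - 126x^3 + 49x^2 - 8x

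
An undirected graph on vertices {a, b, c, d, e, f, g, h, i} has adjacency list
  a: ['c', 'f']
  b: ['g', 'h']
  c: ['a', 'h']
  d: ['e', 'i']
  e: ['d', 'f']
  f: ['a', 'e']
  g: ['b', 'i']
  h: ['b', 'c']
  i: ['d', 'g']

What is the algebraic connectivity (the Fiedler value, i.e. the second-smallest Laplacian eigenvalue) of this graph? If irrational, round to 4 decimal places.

Each diagonal entry of L is the vertex degree and each off-diagonal entry is -1 where an edge is present, 0 otherwise; in the order [a, b, c, d, e, f, g, h, i] the diagonal is [2, 2, 2, 2, 2, 2, 2, 2, 2]. Computing the eigenvalues of L and sorting gives [0, 0.4679, 0.4679, 1.6527, 1.6527, 3, 3, 3.8794, 3.8794]. The Fiedler value lambda_2 = 0.4679 is strictly positive, so the graph is connected. By the matrix-tree theorem the graph has (1/9) * product of the nonzero eigenvalues = 9 spanning trees.

0.4679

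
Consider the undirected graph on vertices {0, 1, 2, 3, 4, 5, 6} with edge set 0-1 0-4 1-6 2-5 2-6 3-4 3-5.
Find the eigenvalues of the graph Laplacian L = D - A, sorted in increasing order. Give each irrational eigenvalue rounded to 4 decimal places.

With the vertex order [0, 1, 2, 3, 4, 5, 6], the degrees are [2, 2, 2, 2, 2, 2, 2], giving D = diag(2, 2, 2, 2, 2, 2, 2) and L = D - A. Since every row of L sums to 0, the all-ones vector is in the kernel and 0 is an eigenvalue. By the matrix-tree theorem the graph has (1/7) * product of the nonzero eigenvalues = 7 spanning trees.

[0, 0.7530, 0.7530, 2.4450, 2.4450, 3.8019, 3.8019]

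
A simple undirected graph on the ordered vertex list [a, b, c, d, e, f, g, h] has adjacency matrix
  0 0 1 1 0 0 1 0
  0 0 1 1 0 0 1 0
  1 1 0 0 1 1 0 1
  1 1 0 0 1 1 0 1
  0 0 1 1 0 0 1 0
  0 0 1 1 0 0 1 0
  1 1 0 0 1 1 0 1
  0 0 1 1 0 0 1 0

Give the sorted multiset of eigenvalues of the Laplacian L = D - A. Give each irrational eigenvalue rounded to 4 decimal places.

[0, 3, 3, 3, 3, 5, 5, 8]

With the vertex order [a, b, c, d, e, f, g, h], the degrees are [3, 3, 5, 5, 3, 3, 5, 3], giving D = diag(3, 3, 5, 5, 3, 3, 5, 3) and L = D - A. Since every row of L sums to 0, the all-ones vector is in the kernel and 0 is an eigenvalue. The eigenvalues sum to 30, which equals trace(L) = 2|E|. The largest eigenvalue, 8, is at most the vertex count 8.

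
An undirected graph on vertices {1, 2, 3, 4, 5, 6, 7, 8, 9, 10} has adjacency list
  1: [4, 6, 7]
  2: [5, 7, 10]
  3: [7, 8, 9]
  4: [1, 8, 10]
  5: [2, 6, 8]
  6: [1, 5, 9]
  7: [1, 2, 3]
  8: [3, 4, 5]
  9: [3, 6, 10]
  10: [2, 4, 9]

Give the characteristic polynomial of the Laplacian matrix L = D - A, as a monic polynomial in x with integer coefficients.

Reading degrees in the order [1, 2, 3, 4, 5, 6, 7, 8, 9, 10] gives [3, 3, 3, 3, 3, 3, 3, 3, 3, 3]; set D = diag(3, 3, 3, 3, 3, 3, 3, 3, 3, 3) and form L = D - A. The eigenvalues of L are [0, 2, 2, 2, 2, 2, 5, 5, 5, 5]; the characteristic polynomial is the product of (x - lambda_i), which multiplies out to x^10 - 30x^9 + 390x^8 - 2880x^7 + 13305x^6 - 39882x^5 + 77640x^4 - 94800x^3 + 66000x^2 - 20000x. The coefficient of x^9 equals -trace(L) = -30, matching the sum of degrees. The eigenvalues sum to 30, which equals trace(L) = 2|E|. By the matrix-tree theorem the graph has (1/10) * product of the nonzero eigenvalues = 2000 spanning trees.

x^10 - 30x^9 + 390x^8 - 2880x^7 + 13305x^6 - 39882x^5 + 77640x^4 - 94800x^3 + 66000x^2 - 20000x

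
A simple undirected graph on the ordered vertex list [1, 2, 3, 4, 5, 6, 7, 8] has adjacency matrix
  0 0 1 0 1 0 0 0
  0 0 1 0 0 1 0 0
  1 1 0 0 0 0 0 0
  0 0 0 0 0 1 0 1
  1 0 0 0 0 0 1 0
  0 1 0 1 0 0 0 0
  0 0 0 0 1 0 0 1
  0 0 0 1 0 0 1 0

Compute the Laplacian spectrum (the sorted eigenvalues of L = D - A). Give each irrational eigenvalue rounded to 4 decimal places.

[0, 0.5858, 0.5858, 2, 2, 3.4142, 3.4142, 4]

Each diagonal entry of L is the vertex degree and each off-diagonal entry is -1 where an edge is present, 0 otherwise; in the order [1, 2, 3, 4, 5, 6, 7, 8] the diagonal is [2, 2, 2, 2, 2, 2, 2, 2]. The multiplicity of 0 as a Laplacian eigenvalue equals the number of connected components. The single zero eigenvalue shows the graph is connected. The largest eigenvalue, 4, is at most the vertex count 8. The eigenvalues sum to 16, which equals trace(L) = 2|E|.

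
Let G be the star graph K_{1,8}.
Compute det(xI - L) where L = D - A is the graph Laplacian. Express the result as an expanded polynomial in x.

x^9 - 16x^8 + 84x^7 - 224x^6 + 350x^5 - 336x^4 + 196x^3 - 64x^2 + 9x

The graph has 9 vertices and degree multiset [8, 1, 1, 1, 1, 1, 1, 1, 1]; D is the diagonal matrix of degrees and L = D - A. L has integer entries, so p(x) = det(xI - L) has integer coefficients. Expanding the determinant yields x^9 - 16x^8 + 84x^7 - 224x^6 + 350x^5 - 336x^4 + 196x^3 - 64x^2 + 9x. The constant term is 0 because L is singular (the all-ones vector lies in its kernel). The largest eigenvalue, 9, is at most the vertex count 9.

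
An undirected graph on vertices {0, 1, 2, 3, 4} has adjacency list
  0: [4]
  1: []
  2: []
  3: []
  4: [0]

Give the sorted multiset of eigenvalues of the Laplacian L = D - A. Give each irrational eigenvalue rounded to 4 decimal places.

Each diagonal entry of L is the vertex degree and each off-diagonal entry is -1 where an edge is present, 0 otherwise; in the order [0, 1, 2, 3, 4] the diagonal is [1, 0, 0, 0, 1]. Since every row of L sums to 0, the all-ones vector is in the kernel and 0 is an eigenvalue. The 4 zero eigenvalues correspond to the 4 connected components. The eigenvalues sum to 2, which equals trace(L) = 2|E|.

[0, 0, 0, 0, 2]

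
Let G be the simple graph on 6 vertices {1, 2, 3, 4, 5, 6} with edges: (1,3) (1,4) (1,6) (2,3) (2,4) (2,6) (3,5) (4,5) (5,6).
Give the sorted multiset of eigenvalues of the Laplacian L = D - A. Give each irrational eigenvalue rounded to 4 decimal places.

[0, 3, 3, 3, 3, 6]

Reading degrees in the order [1, 2, 3, 4, 5, 6] gives [3, 3, 3, 3, 3, 3]; set D = diag(3, 3, 3, 3, 3, 3) and form L = D - A. Diagonalising L (or applying a numerical eigensolver to the 6x6 matrix) gives the spectrum above. The single zero eigenvalue shows the graph is connected.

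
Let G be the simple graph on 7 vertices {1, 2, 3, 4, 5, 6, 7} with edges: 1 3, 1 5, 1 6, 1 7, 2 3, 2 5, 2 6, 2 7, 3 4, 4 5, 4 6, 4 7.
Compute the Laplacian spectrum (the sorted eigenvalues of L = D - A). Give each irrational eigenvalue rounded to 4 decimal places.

[0, 3, 3, 3, 4, 4, 7]

With the vertex order [1, 2, 3, 4, 5, 6, 7], the degrees are [4, 4, 3, 4, 3, 3, 3], giving D = diag(4, 4, 3, 4, 3, 3, 3) and L = D - A. Diagonalising L (or applying a numerical eigensolver to the 7x7 matrix) gives the spectrum above. The eigenvalues sum to 24, which equals trace(L) = 2|E|. The largest eigenvalue, 7, is at most the vertex count 7.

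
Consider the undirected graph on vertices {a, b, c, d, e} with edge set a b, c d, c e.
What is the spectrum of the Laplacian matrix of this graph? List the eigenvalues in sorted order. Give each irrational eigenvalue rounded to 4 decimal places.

[0, 0, 1, 2, 3]

Each diagonal entry of L is the vertex degree and each off-diagonal entry is -1 where an edge is present, 0 otherwise; in the order [a, b, c, d, e] the diagonal is [1, 1, 2, 1, 1]. Diagonalising L (or applying a numerical eigensolver to the 5x5 matrix) gives the spectrum above. The 2 zero eigenvalues correspond to the 2 connected components.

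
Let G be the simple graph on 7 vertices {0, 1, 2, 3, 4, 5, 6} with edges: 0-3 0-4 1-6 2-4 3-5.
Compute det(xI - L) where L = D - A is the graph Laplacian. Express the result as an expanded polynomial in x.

With the vertex order [0, 1, 2, 3, 4, 5, 6], the degrees are [2, 1, 1, 2, 2, 1, 1], giving D = diag(2, 1, 1, 2, 2, 1, 1) and L = D - A. Computing det(xI - L) by cofactor expansion (or equivalently via sum-over-permutations) gives x^7 - 10x^6 + 37x^5 - 62x^4 + 45x^3 - 10x^2. The constant term is 0 because L is singular (the all-ones vector lies in its kernel). The largest eigenvalue, 3.6180, is at most the vertex count 7.

x^7 - 10x^6 + 37x^5 - 62x^4 + 45x^3 - 10x^2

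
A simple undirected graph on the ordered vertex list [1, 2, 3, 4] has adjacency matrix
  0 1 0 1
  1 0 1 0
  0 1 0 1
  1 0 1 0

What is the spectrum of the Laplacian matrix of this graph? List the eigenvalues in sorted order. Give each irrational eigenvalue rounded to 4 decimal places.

[0, 2, 2, 4]

Reading degrees in the order [1, 2, 3, 4] gives [2, 2, 2, 2]; set D = diag(2, 2, 2, 2) and form L = D - A. Diagonalising L (or applying a numerical eigensolver to the 4x4 matrix) gives the spectrum above. The single zero eigenvalue shows the graph is connected. The eigenvalues sum to 8, which equals trace(L) = 2|E|.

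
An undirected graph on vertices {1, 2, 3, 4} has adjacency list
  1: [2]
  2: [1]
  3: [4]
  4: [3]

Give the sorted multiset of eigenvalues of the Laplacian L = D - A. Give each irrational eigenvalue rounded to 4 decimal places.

[0, 0, 2, 2]

With the vertex order [1, 2, 3, 4], the degrees are [1, 1, 1, 1], giving D = diag(1, 1, 1, 1) and L = D - A. L is symmetric positive semidefinite, so every eigenvalue is real and nonnegative. The 2 zero eigenvalues correspond to the 2 connected components. The eigenvalues sum to 4, which equals trace(L) = 2|E|.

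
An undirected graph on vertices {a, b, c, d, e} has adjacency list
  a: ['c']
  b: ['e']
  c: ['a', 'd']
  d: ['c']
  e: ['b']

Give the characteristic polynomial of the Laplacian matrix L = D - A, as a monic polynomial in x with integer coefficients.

x^5 - 6x^4 + 11x^3 - 6x^2

With the vertex order [a, b, c, d, e], the degrees are [1, 1, 2, 1, 1], giving D = diag(1, 1, 2, 1, 1) and L = D - A. The eigenvalues of L are [0, 0, 1, 2, 3]; the characteristic polynomial is the product of (x - lambda_i), which multiplies out to x^5 - 6x^4 + 11x^3 - 6x^2. The coefficient of x^4 equals -trace(L) = -6, matching the sum of degrees. The eigenvalues sum to 6, which equals trace(L) = 2|E|. The largest eigenvalue, 3, is at most the vertex count 5.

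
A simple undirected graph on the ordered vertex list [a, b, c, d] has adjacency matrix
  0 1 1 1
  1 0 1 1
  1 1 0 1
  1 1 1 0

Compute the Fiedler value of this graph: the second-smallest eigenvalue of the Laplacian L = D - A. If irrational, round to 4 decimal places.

Each diagonal entry of L is the vertex degree and each off-diagonal entry is -1 where an edge is present, 0 otherwise; in the order [a, b, c, d] the diagonal is [3, 3, 3, 3]. The sorted Laplacian eigenvalues are [0, 4, 4, 4]; the algebraic connectivity is the second entry, 4. There is one zero in the spectrum, matching the 1 component.

4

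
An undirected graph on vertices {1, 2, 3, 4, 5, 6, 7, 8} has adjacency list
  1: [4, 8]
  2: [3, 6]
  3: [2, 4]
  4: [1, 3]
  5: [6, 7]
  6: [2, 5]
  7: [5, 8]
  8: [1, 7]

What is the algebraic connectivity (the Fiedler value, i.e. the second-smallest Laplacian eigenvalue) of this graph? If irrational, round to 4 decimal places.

With the vertex order [1, 2, 3, 4, 5, 6, 7, 8], the degrees are [2, 2, 2, 2, 2, 2, 2, 2], giving D = diag(2, 2, 2, 2, 2, 2, 2, 2) and L = D - A. The smallest Laplacian eigenvalue is always 0. The next one, lambda_2 = 0.5858, measures how hard the graph is to disconnect: larger values mean better connectivity. By the matrix-tree theorem the graph has (1/8) * product of the nonzero eigenvalues = 8 spanning trees.

0.5858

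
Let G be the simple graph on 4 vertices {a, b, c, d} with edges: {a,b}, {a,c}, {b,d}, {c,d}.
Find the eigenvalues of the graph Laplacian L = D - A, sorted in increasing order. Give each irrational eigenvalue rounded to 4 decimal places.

Each diagonal entry of L is the vertex degree and each off-diagonal entry is -1 where an edge is present, 0 otherwise; in the order [a, b, c, d] the diagonal is [2, 2, 2, 2]. Since every row of L sums to 0, the all-ones vector is in the kernel and 0 is an eigenvalue. The single zero eigenvalue shows the graph is connected. There is one zero in the spectrum, matching the 1 component.

[0, 2, 2, 4]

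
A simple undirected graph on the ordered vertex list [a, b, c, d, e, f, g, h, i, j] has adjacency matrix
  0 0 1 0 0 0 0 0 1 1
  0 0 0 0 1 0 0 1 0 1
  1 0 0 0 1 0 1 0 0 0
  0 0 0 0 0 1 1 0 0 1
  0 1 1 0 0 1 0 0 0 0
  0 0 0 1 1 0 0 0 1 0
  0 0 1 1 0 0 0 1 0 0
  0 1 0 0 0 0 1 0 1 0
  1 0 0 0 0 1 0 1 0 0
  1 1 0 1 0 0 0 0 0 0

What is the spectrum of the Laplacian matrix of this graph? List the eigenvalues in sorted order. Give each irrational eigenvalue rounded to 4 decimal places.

Each diagonal entry of L is the vertex degree and each off-diagonal entry is -1 where an edge is present, 0 otherwise; in the order [a, b, c, d, e, f, g, h, i, j] the diagonal is [3, 3, 3, 3, 3, 3, 3, 3, 3, 3]. The multiplicity of 0 as a Laplacian eigenvalue equals the number of connected components.

[0, 2, 2, 2, 2, 2, 5, 5, 5, 5]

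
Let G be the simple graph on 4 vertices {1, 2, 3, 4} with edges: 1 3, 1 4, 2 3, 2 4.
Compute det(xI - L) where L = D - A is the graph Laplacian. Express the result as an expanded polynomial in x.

Reading degrees in the order [1, 2, 3, 4] gives [2, 2, 2, 2]; set D = diag(2, 2, 2, 2) and form L = D - A. Computing det(xI - L) by cofactor expansion (or equivalently via sum-over-permutations) gives x^4 - 8x^3 + 20x^2 - 16x. The coefficient of x^3 equals -trace(L) = -8, matching the sum of degrees. By the matrix-tree theorem the graph has (1/4) * product of the nonzero eigenvalues = 4 spanning trees.

x^4 - 8x^3 + 20x^2 - 16x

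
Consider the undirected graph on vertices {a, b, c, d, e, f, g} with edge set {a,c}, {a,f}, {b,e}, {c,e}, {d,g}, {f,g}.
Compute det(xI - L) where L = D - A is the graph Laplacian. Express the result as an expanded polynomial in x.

Each diagonal entry of L is the vertex degree and each off-diagonal entry is -1 where an edge is present, 0 otherwise; in the order [a, b, c, d, e, f, g] the diagonal is [2, 1, 2, 1, 2, 2, 2]. L has integer entries, so p(x) = det(xI - L) has integer coefficients. Expanding the determinant yields x^7 - 12x^6 + 55x^5 - 120x^4 + 126x^3 - 56x^2 + 7x. The coefficient of x^6 equals -trace(L) = -12, matching the sum of degrees. The eigenvalues sum to 12, which equals trace(L) = 2|E|. By the matrix-tree theorem the graph has (1/7) * product of the nonzero eigenvalues = 1 spanning tree.

x^7 - 12x^6 + 55x^5 - 120x^4 + 126x^3 - 56x^2 + 7x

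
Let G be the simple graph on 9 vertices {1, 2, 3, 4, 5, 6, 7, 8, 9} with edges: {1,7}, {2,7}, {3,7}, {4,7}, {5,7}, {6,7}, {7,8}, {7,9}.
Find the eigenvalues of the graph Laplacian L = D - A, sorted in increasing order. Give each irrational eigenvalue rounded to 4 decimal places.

Each diagonal entry of L is the vertex degree and each off-diagonal entry is -1 where an edge is present, 0 otherwise; in the order [1, 2, 3, 4, 5, 6, 7, 8, 9] the diagonal is [1, 1, 1, 1, 1, 1, 8, 1, 1]. L is symmetric positive semidefinite, so every eigenvalue is real and nonnegative. The single zero eigenvalue shows the graph is connected. The largest eigenvalue, 9, is at most the vertex count 9.

[0, 1, 1, 1, 1, 1, 1, 1, 9]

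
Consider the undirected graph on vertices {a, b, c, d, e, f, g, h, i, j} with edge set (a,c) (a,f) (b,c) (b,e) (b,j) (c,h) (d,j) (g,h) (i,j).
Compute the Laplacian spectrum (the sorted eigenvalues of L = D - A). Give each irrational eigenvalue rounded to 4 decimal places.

[0, 0.1920, 0.3820, 0.6047, 1, 1.6249, 2.6180, 2.7557, 3.9407, 4.8821]

Each diagonal entry of L is the vertex degree and each off-diagonal entry is -1 where an edge is present, 0 otherwise; in the order [a, b, c, d, e, f, g, h, i, j] the diagonal is [2, 3, 3, 1, 1, 1, 1, 2, 1, 3]. L is symmetric positive semidefinite, so every eigenvalue is real and nonnegative. By the matrix-tree theorem the graph has (1/10) * product of the nonzero eigenvalues = 1 spanning tree.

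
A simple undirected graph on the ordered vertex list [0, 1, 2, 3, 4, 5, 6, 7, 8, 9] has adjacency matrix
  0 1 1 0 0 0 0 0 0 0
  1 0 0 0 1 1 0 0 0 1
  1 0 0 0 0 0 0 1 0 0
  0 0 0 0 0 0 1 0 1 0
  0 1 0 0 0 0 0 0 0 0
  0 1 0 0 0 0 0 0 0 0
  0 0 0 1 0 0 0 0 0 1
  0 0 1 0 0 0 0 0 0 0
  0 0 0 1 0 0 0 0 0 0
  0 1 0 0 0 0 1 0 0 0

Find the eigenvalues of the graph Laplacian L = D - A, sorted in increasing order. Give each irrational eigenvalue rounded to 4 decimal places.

[0, 0.1490, 0.3621, 1, 1, 1.4749, 2.2401, 3.1091, 3.4819, 5.1830]

Each diagonal entry of L is the vertex degree and each off-diagonal entry is -1 where an edge is present, 0 otherwise; in the order [0, 1, 2, 3, 4, 5, 6, 7, 8, 9] the diagonal is [2, 4, 2, 2, 1, 1, 2, 1, 1, 2]. L is symmetric positive semidefinite, so every eigenvalue is real and nonnegative. There is one zero in the spectrum, matching the 1 component.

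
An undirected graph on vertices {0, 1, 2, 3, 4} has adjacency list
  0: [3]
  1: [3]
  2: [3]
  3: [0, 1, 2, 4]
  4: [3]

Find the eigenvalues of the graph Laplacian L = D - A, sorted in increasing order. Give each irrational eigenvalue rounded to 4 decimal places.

[0, 1, 1, 1, 5]

Each diagonal entry of L is the vertex degree and each off-diagonal entry is -1 where an edge is present, 0 otherwise; in the order [0, 1, 2, 3, 4] the diagonal is [1, 1, 1, 4, 1]. Diagonalising L (or applying a numerical eigensolver to the 5x5 matrix) gives the spectrum above. By the matrix-tree theorem the graph has (1/5) * product of the nonzero eigenvalues = 1 spanning tree. The largest eigenvalue, 5, is at most the vertex count 5.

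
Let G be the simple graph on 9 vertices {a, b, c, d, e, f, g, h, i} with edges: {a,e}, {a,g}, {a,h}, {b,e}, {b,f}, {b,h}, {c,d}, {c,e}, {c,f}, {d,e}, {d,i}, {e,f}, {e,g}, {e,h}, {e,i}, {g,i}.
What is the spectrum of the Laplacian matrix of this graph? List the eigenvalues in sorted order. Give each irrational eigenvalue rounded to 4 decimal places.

Each diagonal entry of L is the vertex degree and each off-diagonal entry is -1 where an edge is present, 0 otherwise; in the order [a, b, c, d, e, f, g, h, i] the diagonal is [3, 3, 3, 3, 8, 3, 3, 3, 3]. Diagonalising L (or applying a numerical eigensolver to the 9x9 matrix) gives the spectrum above. The single zero eigenvalue shows the graph is connected. The eigenvalues sum to 32, which equals trace(L) = 2|E|. The largest eigenvalue, 9, is at most the vertex count 9.

[0, 1.5858, 1.5858, 3, 3, 4.4142, 4.4142, 5, 9]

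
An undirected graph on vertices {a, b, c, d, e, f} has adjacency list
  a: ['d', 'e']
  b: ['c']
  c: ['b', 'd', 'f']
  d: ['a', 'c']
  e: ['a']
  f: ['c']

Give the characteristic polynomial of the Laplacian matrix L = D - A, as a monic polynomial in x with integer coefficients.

Each diagonal entry of L is the vertex degree and each off-diagonal entry is -1 where an edge is present, 0 otherwise; in the order [a, b, c, d, e, f] the diagonal is [2, 1, 3, 2, 1, 1]. L has integer entries, so p(x) = det(xI - L) has integer coefficients. Expanding the determinant yields x^6 - 10x^5 + 35x^4 - 52x^3 + 32x^2 - 6x. The coefficient of x^5 equals -trace(L) = -10, matching the sum of degrees. The largest eigenvalue, 4.2143, is at most the vertex count 6.

x^6 - 10x^5 + 35x^4 - 52x^3 + 32x^2 - 6x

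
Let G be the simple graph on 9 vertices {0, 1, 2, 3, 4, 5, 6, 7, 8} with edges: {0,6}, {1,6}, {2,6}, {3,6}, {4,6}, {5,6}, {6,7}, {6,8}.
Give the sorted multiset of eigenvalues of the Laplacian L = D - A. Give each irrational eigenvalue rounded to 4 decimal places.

[0, 1, 1, 1, 1, 1, 1, 1, 9]

Each diagonal entry of L is the vertex degree and each off-diagonal entry is -1 where an edge is present, 0 otherwise; in the order [0, 1, 2, 3, 4, 5, 6, 7, 8] the diagonal is [1, 1, 1, 1, 1, 1, 8, 1, 1]. Diagonalising L (or applying a numerical eigensolver to the 9x9 matrix) gives the spectrum above. By the matrix-tree theorem the graph has (1/9) * product of the nonzero eigenvalues = 1 spanning tree.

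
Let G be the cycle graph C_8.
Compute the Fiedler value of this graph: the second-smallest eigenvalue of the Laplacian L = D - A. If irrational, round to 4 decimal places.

0.5858

The graph has 8 vertices and degree multiset [2, 2, 2, 2, 2, 2, 2, 2]; D is the diagonal matrix of degrees and L = D - A. The sorted Laplacian eigenvalues are [0, 0.5858, 0.5858, 2, 2, 3.4142, 3.4142, 4]; the algebraic connectivity is the second entry, 0.5858. There is one zero in the spectrum, matching the 1 component.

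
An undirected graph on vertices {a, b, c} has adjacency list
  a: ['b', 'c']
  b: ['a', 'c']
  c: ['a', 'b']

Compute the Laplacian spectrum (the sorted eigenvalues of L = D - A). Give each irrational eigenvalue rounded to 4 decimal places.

[0, 3, 3]

Reading degrees in the order [a, b, c] gives [2, 2, 2]; set D = diag(2, 2, 2) and form L = D - A. L is symmetric positive semidefinite, so every eigenvalue is real and nonnegative.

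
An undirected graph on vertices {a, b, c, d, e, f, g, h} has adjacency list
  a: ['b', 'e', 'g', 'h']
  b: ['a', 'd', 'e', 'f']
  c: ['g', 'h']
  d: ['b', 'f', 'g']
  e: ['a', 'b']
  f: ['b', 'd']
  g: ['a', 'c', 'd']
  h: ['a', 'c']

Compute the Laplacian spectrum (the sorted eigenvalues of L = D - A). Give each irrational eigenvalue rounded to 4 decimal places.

Each diagonal entry of L is the vertex degree and each off-diagonal entry is -1 where an edge is present, 0 otherwise; in the order [a, b, c, d, e, f, g, h] the diagonal is [4, 4, 2, 3, 2, 2, 3, 2]. The multiplicity of 0 as a Laplacian eigenvalue equals the number of connected components. The single zero eigenvalue shows the graph is connected. The largest eigenvalue, 5.8219, is at most the vertex count 8. By the matrix-tree theorem the graph has (1/8) * product of the nonzero eigenvalues = 111 spanning trees.

[0, 0.8137, 1.4709, 2.3245, 3, 4, 4.5691, 5.8219]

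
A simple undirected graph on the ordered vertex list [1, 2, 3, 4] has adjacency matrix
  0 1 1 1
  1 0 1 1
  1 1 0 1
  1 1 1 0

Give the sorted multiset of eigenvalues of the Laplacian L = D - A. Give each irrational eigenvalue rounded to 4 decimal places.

[0, 4, 4, 4]

With the vertex order [1, 2, 3, 4], the degrees are [3, 3, 3, 3], giving D = diag(3, 3, 3, 3) and L = D - A. Diagonalising L (or applying a numerical eigensolver to the 4x4 matrix) gives the spectrum above. The largest eigenvalue, 4, is at most the vertex count 4.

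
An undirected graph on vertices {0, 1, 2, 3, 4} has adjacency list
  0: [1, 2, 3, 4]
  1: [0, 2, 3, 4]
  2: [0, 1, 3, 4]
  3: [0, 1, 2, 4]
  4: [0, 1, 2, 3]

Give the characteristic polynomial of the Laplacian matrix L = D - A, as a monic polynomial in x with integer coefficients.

x^5 - 20x^4 + 150x^3 - 500x^2 + 625x

Reading degrees in the order [0, 1, 2, 3, 4] gives [4, 4, 4, 4, 4]; set D = diag(4, 4, 4, 4, 4) and form L = D - A. L has integer entries, so p(x) = det(xI - L) has integer coefficients. Expanding the determinant yields x^5 - 20x^4 + 150x^3 - 500x^2 + 625x. The coefficient of x^4 equals -trace(L) = -20, matching the sum of degrees. There is one zero in the spectrum, matching the 1 component.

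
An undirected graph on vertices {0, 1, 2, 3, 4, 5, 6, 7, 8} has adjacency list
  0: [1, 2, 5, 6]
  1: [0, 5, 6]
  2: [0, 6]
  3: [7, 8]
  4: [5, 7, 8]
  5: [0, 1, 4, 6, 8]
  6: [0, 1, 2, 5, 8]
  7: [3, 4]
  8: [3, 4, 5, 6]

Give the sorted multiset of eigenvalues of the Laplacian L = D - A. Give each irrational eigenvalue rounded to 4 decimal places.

With the vertex order [0, 1, 2, 3, 4, 5, 6, 7, 8], the degrees are [4, 3, 2, 2, 3, 5, 5, 2, 4], giving D = diag(4, 3, 2, 2, 3, 5, 5, 2, 4) and L = D - A. The multiplicity of 0 as a Laplacian eigenvalue equals the number of connected components. The largest eigenvalue, 6.3325, is at most the vertex count 9. There is one zero in the spectrum, matching the 1 component.

[0, 0.6696, 2.0454, 2.4257, 2.8546, 4.6612, 4.8394, 6.1715, 6.3325]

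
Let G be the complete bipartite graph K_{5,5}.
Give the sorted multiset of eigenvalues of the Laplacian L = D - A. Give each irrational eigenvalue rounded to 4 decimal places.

[0, 5, 5, 5, 5, 5, 5, 5, 5, 10]

The graph has 10 vertices and degree multiset [5, 5, 5, 5, 5, 5, 5, 5, 5, 5]; D is the diagonal matrix of degrees and L = D - A. Diagonalising L (or applying a numerical eigensolver to the 10x10 matrix) gives the spectrum above. The single zero eigenvalue shows the graph is connected.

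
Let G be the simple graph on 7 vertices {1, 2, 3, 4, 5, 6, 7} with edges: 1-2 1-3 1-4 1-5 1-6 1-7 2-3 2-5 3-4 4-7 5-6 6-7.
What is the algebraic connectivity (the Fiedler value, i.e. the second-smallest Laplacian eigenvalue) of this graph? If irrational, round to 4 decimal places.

2

Reading degrees in the order [1, 2, 3, 4, 5, 6, 7] gives [6, 3, 3, 3, 3, 3, 3]; set D = diag(6, 3, 3, 3, 3, 3, 3) and form L = D - A. Computing the eigenvalues of L and sorting gives [0, 2, 2, 4, 4, 5, 7]. The Fiedler value lambda_2 = 2 is strictly positive, so the graph is connected. There is one zero in the spectrum, matching the 1 component. By the matrix-tree theorem the graph has (1/7) * product of the nonzero eigenvalues = 320 spanning trees.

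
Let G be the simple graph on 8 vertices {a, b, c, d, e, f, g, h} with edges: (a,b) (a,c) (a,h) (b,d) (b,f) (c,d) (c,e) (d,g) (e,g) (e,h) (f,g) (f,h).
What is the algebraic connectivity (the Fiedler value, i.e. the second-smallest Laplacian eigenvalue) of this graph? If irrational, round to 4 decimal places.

Reading degrees in the order [a, b, c, d, e, f, g, h] gives [3, 3, 3, 3, 3, 3, 3, 3]; set D = diag(3, 3, 3, 3, 3, 3, 3, 3) and form L = D - A. Computing the eigenvalues of L and sorting gives [0, 2, 2, 2, 4, 4, 4, 6]. The Fiedler value lambda_2 = 2 is strictly positive, so the graph is connected. By the matrix-tree theorem the graph has (1/8) * product of the nonzero eigenvalues = 384 spanning trees.

2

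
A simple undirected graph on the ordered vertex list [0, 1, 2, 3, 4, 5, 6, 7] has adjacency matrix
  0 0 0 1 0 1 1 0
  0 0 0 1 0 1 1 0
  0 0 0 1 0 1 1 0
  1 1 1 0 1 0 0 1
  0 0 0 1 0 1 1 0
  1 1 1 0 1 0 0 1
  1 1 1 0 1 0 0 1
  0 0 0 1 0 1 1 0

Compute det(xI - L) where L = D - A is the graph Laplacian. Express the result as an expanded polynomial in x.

Reading degrees in the order [0, 1, 2, 3, 4, 5, 6, 7] gives [3, 3, 3, 5, 3, 5, 5, 3]; set D = diag(3, 3, 3, 5, 3, 5, 5, 3) and form L = D - A. The eigenvalues of L are [0, 3, 3, 3, 3, 5, 5, 8]; the characteristic polynomial is the product of (x - lambda_i), which multiplies out to x^8 - 30x^7 + 375x^6 - 2540x^5 + 10095x^4 - 23598x^3 + 30105x^2 - 16200x. Since p(0) = det(-L) = 0, x divides p(x). The largest eigenvalue, 8, is at most the vertex count 8.

x^8 - 30x^7 + 375x^6 - 2540x^5 + 10095x^4 - 23598x^3 + 30105x^2 - 16200x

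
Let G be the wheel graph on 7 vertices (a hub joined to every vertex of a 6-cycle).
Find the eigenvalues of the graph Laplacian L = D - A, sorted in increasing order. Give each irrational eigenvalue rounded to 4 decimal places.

The graph has 7 vertices and degree multiset [6, 3, 3, 3, 3, 3, 3]; D is the diagonal matrix of degrees and L = D - A. The multiplicity of 0 as a Laplacian eigenvalue equals the number of connected components. There is one zero in the spectrum, matching the 1 component. The eigenvalues sum to 24, which equals trace(L) = 2|E|.

[0, 2, 2, 4, 4, 5, 7]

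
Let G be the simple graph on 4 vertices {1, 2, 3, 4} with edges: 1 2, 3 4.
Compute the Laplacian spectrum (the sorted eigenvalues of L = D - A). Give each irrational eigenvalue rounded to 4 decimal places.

[0, 0, 2, 2]

Each diagonal entry of L is the vertex degree and each off-diagonal entry is -1 where an edge is present, 0 otherwise; in the order [1, 2, 3, 4] the diagonal is [1, 1, 1, 1]. L is symmetric positive semidefinite, so every eigenvalue is real and nonnegative. The 2 zero eigenvalues correspond to the 2 connected components. The eigenvalues sum to 4, which equals trace(L) = 2|E|.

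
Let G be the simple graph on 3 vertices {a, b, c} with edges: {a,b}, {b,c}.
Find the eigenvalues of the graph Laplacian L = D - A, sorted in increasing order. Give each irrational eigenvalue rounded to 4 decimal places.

Reading degrees in the order [a, b, c] gives [1, 2, 1]; set D = diag(1, 2, 1) and form L = D - A. Diagonalising L (or applying a numerical eigensolver to the 3x3 matrix) gives the spectrum above. There is one zero in the spectrum, matching the 1 component. The eigenvalues sum to 4, which equals trace(L) = 2|E|.

[0, 1, 3]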